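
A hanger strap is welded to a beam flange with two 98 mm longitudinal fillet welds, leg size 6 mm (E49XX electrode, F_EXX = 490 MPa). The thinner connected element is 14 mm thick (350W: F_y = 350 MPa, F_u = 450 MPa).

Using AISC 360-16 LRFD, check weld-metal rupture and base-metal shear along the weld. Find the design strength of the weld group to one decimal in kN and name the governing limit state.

183.3 kN (weld metal governs)

Weld metal: throat = 0.707×6 = 4.242 mm, L = 2×98 = 196 mm. φR_n = 0.75 × 0.6 × 490 × 4.242 × 196 = 183.3 kN.
Base metal shear (14 mm plate): yield φR_n = 1.0×0.6×350×14×196 = 576.2 kN; rupture φR_n = 0.75×0.6×450×14×196 = 555.7 kN; take 555.7 kN (rupture).
Governing: min(183.3, 555.7) = 183.3 kN → weld metal.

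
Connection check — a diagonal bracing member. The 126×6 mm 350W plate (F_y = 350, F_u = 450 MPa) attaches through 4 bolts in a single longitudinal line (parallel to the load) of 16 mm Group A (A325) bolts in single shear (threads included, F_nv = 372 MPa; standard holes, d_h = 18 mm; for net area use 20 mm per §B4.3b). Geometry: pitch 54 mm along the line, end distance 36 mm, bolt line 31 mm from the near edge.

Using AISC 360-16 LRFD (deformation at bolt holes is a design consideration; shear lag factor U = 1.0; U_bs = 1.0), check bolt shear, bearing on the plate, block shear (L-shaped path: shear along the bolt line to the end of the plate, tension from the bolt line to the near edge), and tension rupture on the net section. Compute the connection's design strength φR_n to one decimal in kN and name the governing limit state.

Bolt shear: A_b = π(16)²/4 = 201.06 mm². φR_n = 0.75 × 372 × 201.06 × 4 × 1 = 224.4 kN.
Bearing (6 mm plate, F_u = 450 MPa): end bolts L_c = 36 − 18/2 = 27, R_n = min(1.2×27×6×450, 2.4×16×6×450) = 87.48 kN/bolt; interior L_c = 54 − 18 = 36, R_n = 103.68 kN/bolt. φR_n = 0.75 × (1×87.48 + 3×103.68) = 298.9 kN.
Block shear: shear path 1×[36+3×54] = 1×198 mm, A_gv = 1188, A_nv = 1×(198 − 3.5×20)×6 = 768 mm²; tension to near edge: (31 − 0.5×20)×6 = 126 mm². R_n = min(0.6×450×768, 0.6×350×1188) + 1.0×450×126 = min(207.36, 249.48) + 56.7 = 264.06 kN. φR_n = 0.75 × 264.06 = 198.0 kN.
Tension rupture (net): A_n = (126 − 1×20)×6 = 636 mm² (U = 1.0, A_e = A_n). φR_n = 0.75 × 450 × 636 = 214.7 kN.
Governing: min(224.4, 298.9, 198.0, 214.7) = 198.0 kN → block shear.

198.0 kN (block shear governs)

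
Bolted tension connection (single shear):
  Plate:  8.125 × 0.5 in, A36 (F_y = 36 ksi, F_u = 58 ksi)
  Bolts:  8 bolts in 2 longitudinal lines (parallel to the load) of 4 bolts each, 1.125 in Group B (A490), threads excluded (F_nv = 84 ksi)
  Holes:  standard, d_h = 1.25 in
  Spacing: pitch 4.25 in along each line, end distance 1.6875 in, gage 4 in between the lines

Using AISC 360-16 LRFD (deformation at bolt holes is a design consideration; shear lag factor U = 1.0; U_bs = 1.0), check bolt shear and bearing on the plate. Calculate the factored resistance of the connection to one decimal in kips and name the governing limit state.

Bolt shear: A_b = π(1.125)²/4 = 0.99402 in². φR_n = 0.75 × 84 × 0.99402 × 8 × 1 = 501.0 kips.
Bearing (0.5 in plate, F_u = 58 ksi): end bolts L_c = 1.6875 − 1.25/2 = 1.0625, R_n = min(1.2×1.0625×0.5×58, 2.4×1.125×0.5×58) = 36.975 kips/bolt; interior L_c = 4.25 − 1.25 = 3, R_n = 78.3 kips/bolt. φR_n = 0.75 × (2×36.975 + 6×78.3) = 407.8 kips.
Governing: min(501.0, 407.8) = 407.8 kips → bearing.

407.8 kips (bearing governs)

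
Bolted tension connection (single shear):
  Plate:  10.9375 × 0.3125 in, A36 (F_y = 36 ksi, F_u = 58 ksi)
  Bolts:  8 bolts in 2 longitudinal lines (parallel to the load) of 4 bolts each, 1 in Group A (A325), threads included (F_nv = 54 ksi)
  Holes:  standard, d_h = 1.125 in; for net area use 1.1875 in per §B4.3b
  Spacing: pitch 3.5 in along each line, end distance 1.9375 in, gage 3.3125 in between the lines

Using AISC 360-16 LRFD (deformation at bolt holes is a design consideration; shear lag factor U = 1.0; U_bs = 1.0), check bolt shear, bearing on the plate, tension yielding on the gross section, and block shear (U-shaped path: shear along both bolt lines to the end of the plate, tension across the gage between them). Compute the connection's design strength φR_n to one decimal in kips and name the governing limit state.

Bolt shear: A_b = π(1)²/4 = 0.7854 in². φR_n = 0.75 × 54 × 0.7854 × 8 × 1 = 254.5 kips.
Bearing (0.3125 in plate, F_u = 58 ksi): end bolts L_c = 1.9375 − 1.125/2 = 1.375, R_n = min(1.2×1.375×0.3125×58, 2.4×1×0.3125×58) = 29.906 kips/bolt; interior L_c = 3.5 − 1.125 = 2.375, R_n = 43.5 kips/bolt. φR_n = 0.75 × (2×29.906 + 6×43.5) = 240.6 kips.
Tension yield (gross): A_g = 10.9375×0.3125 = 3.418 in². φR_n = 0.90 × 36 × 3.418 = 110.7 kips.
Block shear: shear path 2×[1.9375+3×3.5] = 2×12.4375 in, A_gv = 7.7734, A_nv = 2×(12.4375 − 3.5×1.1875)×0.3125 = 5.1758 in²; tension across gage: (3.3125 − 1×1.1875)×0.3125 = 0.66406 in². R_n = min(0.6×58×5.1758, 0.6×36×7.7734) + 1.0×58×0.66406 = min(180.12, 167.91) + 38.515 = 206.43 kips. φR_n = 0.75 × 206.43 = 154.8 kips.
Governing: min(254.5, 240.6, 110.7, 154.8) = 110.7 kips → gross-section yield.

110.7 kips (gross-section yield governs)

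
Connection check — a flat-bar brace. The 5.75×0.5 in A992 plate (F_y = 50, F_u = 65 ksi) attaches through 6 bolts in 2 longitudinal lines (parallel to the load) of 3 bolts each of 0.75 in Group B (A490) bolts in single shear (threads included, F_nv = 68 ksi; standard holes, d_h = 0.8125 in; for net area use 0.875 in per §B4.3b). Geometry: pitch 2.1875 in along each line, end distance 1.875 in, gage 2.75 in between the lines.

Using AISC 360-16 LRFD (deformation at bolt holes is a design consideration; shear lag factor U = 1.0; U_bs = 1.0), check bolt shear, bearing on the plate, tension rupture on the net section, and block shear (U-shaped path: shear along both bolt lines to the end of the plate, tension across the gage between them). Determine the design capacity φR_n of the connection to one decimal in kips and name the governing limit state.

97.5 kips (net-section rupture governs)

Bolt shear: A_b = π(0.75)²/4 = 0.44179 in². φR_n = 0.75 × 68 × 0.44179 × 6 × 1 = 135.2 kips.
Bearing (0.5 in plate, F_u = 65 ksi): end bolts L_c = 1.875 − 0.8125/2 = 1.46875, R_n = min(1.2×1.46875×0.5×65, 2.4×0.75×0.5×65) = 57.281 kips/bolt; interior L_c = 2.1875 − 0.8125 = 1.375, R_n = 53.625 kips/bolt. φR_n = 0.75 × (2×57.281 + 4×53.625) = 246.8 kips.
Tension rupture (net): A_n = (5.75 − 2×0.875)×0.5 = 2 in² (U = 1.0, A_e = A_n). φR_n = 0.75 × 65 × 2 = 97.5 kips.
Block shear: shear path 2×[1.875+2×2.1875] = 2×6.25 in, A_gv = 6.25, A_nv = 2×(6.25 − 2.5×0.875)×0.5 = 4.0625 in²; tension across gage: (2.75 − 1×0.875)×0.5 = 0.9375 in². R_n = min(0.6×65×4.0625, 0.6×50×6.25) + 1.0×65×0.9375 = min(158.44, 187.5) + 60.938 = 219.38 kips. φR_n = 0.75 × 219.38 = 164.5 kips.
Governing: min(135.2, 246.8, 97.5, 164.5) = 97.5 kips → net-section rupture.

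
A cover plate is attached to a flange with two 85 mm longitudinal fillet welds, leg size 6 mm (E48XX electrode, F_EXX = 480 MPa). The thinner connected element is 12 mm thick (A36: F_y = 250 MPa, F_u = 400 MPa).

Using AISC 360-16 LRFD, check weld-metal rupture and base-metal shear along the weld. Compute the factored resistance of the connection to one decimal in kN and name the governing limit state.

155.8 kN (weld metal governs)

Weld metal: throat = 0.707×6 = 4.242 mm, L = 2×85 = 170 mm. φR_n = 0.75 × 0.6 × 480 × 4.242 × 170 = 155.8 kN.
Base metal shear (12 mm plate): yield φR_n = 1.0×0.6×250×12×170 = 306.0 kN; rupture φR_n = 0.75×0.6×400×12×170 = 367.2 kN; take 306.0 kN (yield).
Governing: min(155.8, 306.0) = 155.8 kN → weld metal.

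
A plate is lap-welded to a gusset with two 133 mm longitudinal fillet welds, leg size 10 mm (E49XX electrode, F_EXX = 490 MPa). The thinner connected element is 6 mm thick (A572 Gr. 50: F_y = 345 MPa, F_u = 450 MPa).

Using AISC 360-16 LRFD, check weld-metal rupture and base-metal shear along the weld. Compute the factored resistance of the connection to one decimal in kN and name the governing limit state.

Weld metal: throat = 0.707×10 = 7.07 mm, L = 2×133 = 266 mm. φR_n = 0.75 × 0.6 × 490 × 7.07 × 266 = 414.7 kN.
Base metal shear (6 mm plate): yield φR_n = 1.0×0.6×345×6×266 = 330.4 kN; rupture φR_n = 0.75×0.6×450×6×266 = 323.2 kN; take 323.2 kN (rupture).
Governing: min(414.7, 323.2) = 323.2 kN → base-metal shear.

323.2 kN (base-metal shear governs)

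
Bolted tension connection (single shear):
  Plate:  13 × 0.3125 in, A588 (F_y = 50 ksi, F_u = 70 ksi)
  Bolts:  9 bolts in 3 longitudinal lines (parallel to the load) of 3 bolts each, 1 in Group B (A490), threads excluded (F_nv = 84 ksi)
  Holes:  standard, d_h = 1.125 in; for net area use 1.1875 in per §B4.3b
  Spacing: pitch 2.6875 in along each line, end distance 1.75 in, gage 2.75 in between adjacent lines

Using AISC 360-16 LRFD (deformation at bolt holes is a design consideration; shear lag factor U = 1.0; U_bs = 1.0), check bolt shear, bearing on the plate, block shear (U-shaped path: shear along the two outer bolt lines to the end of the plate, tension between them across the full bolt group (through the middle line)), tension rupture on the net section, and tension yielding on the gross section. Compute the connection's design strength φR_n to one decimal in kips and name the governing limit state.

Bolt shear: A_b = π(1)²/4 = 0.7854 in². φR_n = 0.75 × 84 × 0.7854 × 9 × 1 = 445.3 kips.
Bearing (0.3125 in plate, F_u = 70 ksi): end bolts L_c = 1.75 − 1.125/2 = 1.1875, R_n = min(1.2×1.1875×0.3125×70, 2.4×1×0.3125×70) = 31.172 kips/bolt; interior L_c = 2.6875 − 1.125 = 1.5625, R_n = 41.016 kips/bolt. φR_n = 0.75 × (3×31.172 + 6×41.016) = 254.7 kips.
Block shear: shear path 2×[1.75+2×2.6875] = 2×7.125 in, A_gv = 4.4531, A_nv = 2×(7.125 − 2.5×1.1875)×0.3125 = 2.5977 in²; tension across gage: (5.5 − 2×1.1875)×0.3125 = 0.97656 in². R_n = min(0.6×70×2.5977, 0.6×50×4.4531) + 1.0×70×0.97656 = min(109.1, 133.59) + 68.359 = 177.46 kips. φR_n = 0.75 × 177.46 = 133.1 kips.
Tension rupture (net): A_n = (13 − 3×1.1875)×0.3125 = 2.9492 in² (U = 1.0, A_e = A_n). φR_n = 0.75 × 70 × 2.9492 = 154.8 kips.
Tension yield (gross): A_g = 13×0.3125 = 4.0625 in². φR_n = 0.90 × 50 × 4.0625 = 182.8 kips.
Governing: min(445.3, 254.7, 133.1, 154.8, 182.8) = 133.1 kips → block shear.

133.1 kips (block shear governs)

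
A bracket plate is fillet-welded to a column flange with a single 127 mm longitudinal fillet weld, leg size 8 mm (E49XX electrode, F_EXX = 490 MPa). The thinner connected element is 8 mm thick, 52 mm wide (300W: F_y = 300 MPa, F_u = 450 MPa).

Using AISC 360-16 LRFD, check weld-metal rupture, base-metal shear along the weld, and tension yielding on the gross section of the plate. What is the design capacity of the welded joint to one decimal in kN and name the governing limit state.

112.3 kN (gross-section yield governs)

Weld metal: throat = 0.707×8 = 5.656 mm, L = 127 mm. φR_n = 0.75 × 0.6 × 490 × 5.656 × 127 = 158.4 kN.
Base metal shear (8 mm plate): yield φR_n = 1.0×0.6×300×8×127 = 182.9 kN; rupture φR_n = 0.75×0.6×450×8×127 = 205.7 kN; take 182.9 kN (yield).
Tension yield (gross): A_g = 52×8 = 416 mm². φR_n = 0.90 × 300 × 416 = 112.3 kN.
Governing: min(158.4, 182.9, 112.3) = 112.3 kN → gross-section yield.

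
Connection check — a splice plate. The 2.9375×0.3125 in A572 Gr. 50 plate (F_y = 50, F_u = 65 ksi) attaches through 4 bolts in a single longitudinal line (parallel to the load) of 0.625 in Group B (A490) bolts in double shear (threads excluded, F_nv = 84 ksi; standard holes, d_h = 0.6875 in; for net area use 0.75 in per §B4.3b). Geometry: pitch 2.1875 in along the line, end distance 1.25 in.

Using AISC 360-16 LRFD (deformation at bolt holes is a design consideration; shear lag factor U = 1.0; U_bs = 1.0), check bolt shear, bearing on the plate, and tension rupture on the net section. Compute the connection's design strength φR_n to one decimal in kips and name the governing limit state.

33.3 kips (net-section rupture governs)

Bolt shear: A_b = π(0.625)²/4 = 0.3068 in². φR_n = 0.75 × 84 × 0.3068 × 4 × 2 = 154.6 kips.
Bearing (0.3125 in plate, F_u = 65 ksi): end bolts L_c = 1.25 − 0.6875/2 = 0.90625, R_n = min(1.2×0.90625×0.3125×65, 2.4×0.625×0.3125×65) = 22.09 kips/bolt; interior L_c = 2.1875 − 0.6875 = 1.5, R_n = 30.469 kips/bolt. φR_n = 0.75 × (1×22.09 + 3×30.469) = 85.1 kips.
Tension rupture (net): A_n = (2.9375 − 1×0.75)×0.3125 = 0.68359 in² (U = 1.0, A_e = A_n). φR_n = 0.75 × 65 × 0.68359 = 33.3 kips.
Governing: min(154.6, 85.1, 33.3) = 33.3 kips → net-section rupture.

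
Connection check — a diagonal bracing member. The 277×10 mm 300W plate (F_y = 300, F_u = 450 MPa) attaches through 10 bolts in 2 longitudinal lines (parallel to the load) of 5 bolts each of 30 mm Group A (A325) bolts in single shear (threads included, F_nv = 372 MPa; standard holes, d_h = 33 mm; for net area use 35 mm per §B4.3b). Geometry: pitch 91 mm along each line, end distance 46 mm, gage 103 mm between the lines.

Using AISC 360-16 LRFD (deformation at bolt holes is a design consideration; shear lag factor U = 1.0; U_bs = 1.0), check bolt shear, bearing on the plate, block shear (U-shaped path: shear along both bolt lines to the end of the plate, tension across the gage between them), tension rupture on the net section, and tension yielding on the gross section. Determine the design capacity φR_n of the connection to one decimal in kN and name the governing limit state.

698.6 kN (net-section rupture governs)

Bolt shear: A_b = π(30)²/4 = 706.86 mm². φR_n = 0.75 × 372 × 706.86 × 10 × 1 = 1972.1 kN.
Bearing (10 mm plate, F_u = 450 MPa): end bolts L_c = 46 − 33/2 = 29.5, R_n = min(1.2×29.5×10×450, 2.4×30×10×450) = 159.3 kN/bolt; interior L_c = 91 − 33 = 58, R_n = 313.2 kN/bolt. φR_n = 0.75 × (2×159.3 + 8×313.2) = 2118.2 kN.
Block shear: shear path 2×[46+4×91] = 2×410 mm, A_gv = 8200, A_nv = 2×(410 − 4.5×35)×10 = 5050 mm²; tension across gage: (103 − 1×35)×10 = 680 mm². R_n = min(0.6×450×5050, 0.6×300×8200) + 1.0×450×680 = min(1363.5, 1476) + 306 = 1669.5 kN. φR_n = 0.75 × 1669.5 = 1252.1 kN.
Tension rupture (net): A_n = (277 − 2×35)×10 = 2070 mm² (U = 1.0, A_e = A_n). φR_n = 0.75 × 450 × 2070 = 698.6 kN.
Tension yield (gross): A_g = 277×10 = 2770 mm². φR_n = 0.90 × 300 × 2770 = 747.9 kN.
Governing: min(1972.1, 2118.2, 1252.1, 698.6, 747.9) = 698.6 kN → net-section rupture.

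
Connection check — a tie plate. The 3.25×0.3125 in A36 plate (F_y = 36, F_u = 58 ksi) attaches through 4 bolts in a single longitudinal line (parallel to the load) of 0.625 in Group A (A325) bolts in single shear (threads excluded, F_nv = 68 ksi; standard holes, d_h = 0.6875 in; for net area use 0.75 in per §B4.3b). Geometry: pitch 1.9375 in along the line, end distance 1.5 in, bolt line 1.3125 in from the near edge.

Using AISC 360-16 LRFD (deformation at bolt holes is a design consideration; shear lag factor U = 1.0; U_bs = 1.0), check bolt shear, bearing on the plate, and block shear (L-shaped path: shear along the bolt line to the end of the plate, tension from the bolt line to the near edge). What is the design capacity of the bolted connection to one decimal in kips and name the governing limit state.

Bolt shear: A_b = π(0.625)²/4 = 0.3068 in². φR_n = 0.75 × 68 × 0.3068 × 4 × 1 = 62.6 kips.
Bearing (0.3125 in plate, F_u = 58 ksi): end bolts L_c = 1.5 − 0.6875/2 = 1.15625, R_n = min(1.2×1.15625×0.3125×58, 2.4×0.625×0.3125×58) = 25.148 kips/bolt; interior L_c = 1.9375 − 0.6875 = 1.25, R_n = 27.188 kips/bolt. φR_n = 0.75 × (1×25.148 + 3×27.188) = 80.0 kips.
Block shear: shear path 1×[1.5+3×1.9375] = 1×7.3125 in, A_gv = 2.2852, A_nv = 1×(7.3125 − 3.5×0.75)×0.3125 = 1.4648 in²; tension to near edge: (1.3125 − 0.5×0.75)×0.3125 = 0.29297 in². R_n = min(0.6×58×1.4648, 0.6×36×2.2852) + 1.0×58×0.29297 = min(50.975, 49.36) + 16.992 = 66.352 kips. φR_n = 0.75 × 66.352 = 49.8 kips.
Governing: min(62.6, 80.0, 49.8) = 49.8 kips → block shear.

49.8 kips (block shear governs)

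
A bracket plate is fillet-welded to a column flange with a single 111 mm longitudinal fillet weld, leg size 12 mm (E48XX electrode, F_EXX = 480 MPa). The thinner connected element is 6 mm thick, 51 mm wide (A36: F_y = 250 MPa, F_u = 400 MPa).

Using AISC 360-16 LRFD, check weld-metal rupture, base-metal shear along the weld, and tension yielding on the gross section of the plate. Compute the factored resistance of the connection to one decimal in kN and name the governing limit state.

68.9 kN (gross-section yield governs)

Weld metal: throat = 0.707×12 = 8.484 mm, L = 111 mm. φR_n = 0.75 × 0.6 × 480 × 8.484 × 111 = 203.4 kN.
Base metal shear (6 mm plate): yield φR_n = 1.0×0.6×250×6×111 = 99.9 kN; rupture φR_n = 0.75×0.6×400×6×111 = 119.9 kN; take 99.9 kN (yield).
Tension yield (gross): A_g = 51×6 = 306 mm². φR_n = 0.90 × 250 × 306 = 68.9 kN.
Governing: min(203.4, 99.9, 68.9) = 68.9 kN → gross-section yield.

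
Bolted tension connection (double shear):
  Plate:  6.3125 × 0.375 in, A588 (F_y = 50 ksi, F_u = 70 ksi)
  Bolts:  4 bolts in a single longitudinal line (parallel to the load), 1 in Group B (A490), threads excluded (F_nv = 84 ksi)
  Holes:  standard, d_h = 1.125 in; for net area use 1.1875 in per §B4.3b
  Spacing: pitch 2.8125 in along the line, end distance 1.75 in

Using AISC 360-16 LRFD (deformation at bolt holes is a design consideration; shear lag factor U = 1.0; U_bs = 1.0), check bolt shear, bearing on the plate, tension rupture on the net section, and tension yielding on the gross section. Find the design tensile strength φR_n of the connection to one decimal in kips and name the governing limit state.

100.9 kips (net-section rupture governs)

Bolt shear: A_b = π(1)²/4 = 0.7854 in². φR_n = 0.75 × 84 × 0.7854 × 4 × 2 = 395.8 kips.
Bearing (0.375 in plate, F_u = 70 ksi): end bolts L_c = 1.75 − 1.125/2 = 1.1875, R_n = min(1.2×1.1875×0.375×70, 2.4×1×0.375×70) = 37.406 kips/bolt; interior L_c = 2.8125 − 1.125 = 1.6875, R_n = 53.156 kips/bolt. φR_n = 0.75 × (1×37.406 + 3×53.156) = 147.7 kips.
Tension rupture (net): A_n = (6.3125 − 1×1.1875)×0.375 = 1.9219 in² (U = 1.0, A_e = A_n). φR_n = 0.75 × 70 × 1.9219 = 100.9 kips.
Tension yield (gross): A_g = 6.3125×0.375 = 2.3672 in². φR_n = 0.90 × 50 × 2.3672 = 106.5 kips.
Governing: min(395.8, 147.7, 100.9, 106.5) = 100.9 kips → net-section rupture.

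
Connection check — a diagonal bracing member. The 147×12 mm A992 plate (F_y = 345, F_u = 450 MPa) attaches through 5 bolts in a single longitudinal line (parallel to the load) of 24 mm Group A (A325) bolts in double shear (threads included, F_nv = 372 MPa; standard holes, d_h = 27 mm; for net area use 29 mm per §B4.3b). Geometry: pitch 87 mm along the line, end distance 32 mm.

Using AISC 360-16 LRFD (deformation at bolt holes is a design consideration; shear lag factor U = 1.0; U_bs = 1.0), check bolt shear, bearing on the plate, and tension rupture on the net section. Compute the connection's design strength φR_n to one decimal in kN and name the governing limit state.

477.9 kN (net-section rupture governs)

Bolt shear: A_b = π(24)²/4 = 452.39 mm². φR_n = 0.75 × 372 × 452.39 × 5 × 2 = 1262.2 kN.
Bearing (12 mm plate, F_u = 450 MPa): end bolts L_c = 32 − 27/2 = 18.5, R_n = min(1.2×18.5×12×450, 2.4×24×12×450) = 119.88 kN/bolt; interior L_c = 87 − 27 = 60, R_n = 311.04 kN/bolt. φR_n = 0.75 × (1×119.88 + 4×311.04) = 1023.0 kN.
Tension rupture (net): A_n = (147 − 1×29)×12 = 1416 mm² (U = 1.0, A_e = A_n). φR_n = 0.75 × 450 × 1416 = 477.9 kN.
Governing: min(1262.2, 1023.0, 477.9) = 477.9 kN → net-section rupture.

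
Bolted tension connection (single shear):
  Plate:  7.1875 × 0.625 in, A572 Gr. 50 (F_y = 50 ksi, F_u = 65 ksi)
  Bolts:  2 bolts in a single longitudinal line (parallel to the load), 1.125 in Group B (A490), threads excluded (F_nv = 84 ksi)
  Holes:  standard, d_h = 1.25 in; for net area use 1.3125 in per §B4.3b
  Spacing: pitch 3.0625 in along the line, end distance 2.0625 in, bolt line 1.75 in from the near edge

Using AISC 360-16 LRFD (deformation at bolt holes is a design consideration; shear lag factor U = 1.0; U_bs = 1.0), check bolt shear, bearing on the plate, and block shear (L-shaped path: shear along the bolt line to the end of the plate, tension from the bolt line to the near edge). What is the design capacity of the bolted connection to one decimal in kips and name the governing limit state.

91.0 kips (block shear governs)

Bolt shear: A_b = π(1.125)²/4 = 0.99402 in². φR_n = 0.75 × 84 × 0.99402 × 2 × 1 = 125.2 kips.
Bearing (0.625 in plate, F_u = 65 ksi): end bolts L_c = 2.0625 − 1.25/2 = 1.4375, R_n = min(1.2×1.4375×0.625×65, 2.4×1.125×0.625×65) = 70.078 kips/bolt; interior L_c = 3.0625 − 1.25 = 1.8125, R_n = 88.359 kips/bolt. φR_n = 0.75 × (1×70.078 + 1×88.359) = 118.8 kips.
Block shear: shear path 1×[2.0625+1×3.0625] = 1×5.125 in, A_gv = 3.2031, A_nv = 1×(5.125 − 1.5×1.3125)×0.625 = 1.9727 in²; tension to near edge: (1.75 − 0.5×1.3125)×0.625 = 0.68359 in². R_n = min(0.6×65×1.9727, 0.6×50×3.2031) + 1.0×65×0.68359 = min(76.935, 96.093) + 44.433 = 121.37 kips. φR_n = 0.75 × 121.37 = 91.0 kips.
Governing: min(125.2, 118.8, 91.0) = 91.0 kips → block shear.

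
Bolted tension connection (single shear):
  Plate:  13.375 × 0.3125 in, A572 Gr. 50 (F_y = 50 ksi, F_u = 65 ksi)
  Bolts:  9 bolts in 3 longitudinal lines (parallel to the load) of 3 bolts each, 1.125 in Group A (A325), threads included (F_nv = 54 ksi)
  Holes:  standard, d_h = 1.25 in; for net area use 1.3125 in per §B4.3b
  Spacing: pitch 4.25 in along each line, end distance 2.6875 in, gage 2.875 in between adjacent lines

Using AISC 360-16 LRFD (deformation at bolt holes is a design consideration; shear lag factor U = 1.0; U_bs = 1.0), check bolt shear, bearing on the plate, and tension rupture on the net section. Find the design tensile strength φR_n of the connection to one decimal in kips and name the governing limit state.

143.8 kips (net-section rupture governs)

Bolt shear: A_b = π(1.125)²/4 = 0.99402 in². φR_n = 0.75 × 54 × 0.99402 × 9 × 1 = 362.3 kips.
Bearing (0.3125 in plate, F_u = 65 ksi): end bolts L_c = 2.6875 − 1.25/2 = 2.0625, R_n = min(1.2×2.0625×0.3125×65, 2.4×1.125×0.3125×65) = 50.273 kips/bolt; interior L_c = 4.25 − 1.25 = 3, R_n = 54.844 kips/bolt. φR_n = 0.75 × (3×50.273 + 6×54.844) = 359.9 kips.
Tension rupture (net): A_n = (13.375 − 3×1.3125)×0.3125 = 2.9492 in² (U = 1.0, A_e = A_n). φR_n = 0.75 × 65 × 2.9492 = 143.8 kips.
Governing: min(362.3, 359.9, 143.8) = 143.8 kips → net-section rupture.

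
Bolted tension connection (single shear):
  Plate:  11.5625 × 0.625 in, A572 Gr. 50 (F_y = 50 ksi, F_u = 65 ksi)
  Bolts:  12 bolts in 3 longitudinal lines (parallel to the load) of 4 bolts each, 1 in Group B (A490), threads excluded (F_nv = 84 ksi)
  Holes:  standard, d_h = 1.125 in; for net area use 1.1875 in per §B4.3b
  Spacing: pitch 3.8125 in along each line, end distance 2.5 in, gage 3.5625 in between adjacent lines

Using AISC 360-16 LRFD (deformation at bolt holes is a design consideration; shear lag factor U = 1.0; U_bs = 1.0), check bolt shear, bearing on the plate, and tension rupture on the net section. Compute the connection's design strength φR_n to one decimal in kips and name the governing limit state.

243.8 kips (net-section rupture governs)

Bolt shear: A_b = π(1)²/4 = 0.7854 in². φR_n = 0.75 × 84 × 0.7854 × 12 × 1 = 593.8 kips.
Bearing (0.625 in plate, F_u = 65 ksi): end bolts L_c = 2.5 − 1.125/2 = 1.9375, R_n = min(1.2×1.9375×0.625×65, 2.4×1×0.625×65) = 94.453 kips/bolt; interior L_c = 3.8125 − 1.125 = 2.6875, R_n = 97.5 kips/bolt. φR_n = 0.75 × (3×94.453 + 9×97.5) = 870.6 kips.
Tension rupture (net): A_n = (11.5625 − 3×1.1875)×0.625 = 5 in² (U = 1.0, A_e = A_n). φR_n = 0.75 × 65 × 5 = 243.8 kips.
Governing: min(593.8, 870.6, 243.8) = 243.8 kips → net-section rupture.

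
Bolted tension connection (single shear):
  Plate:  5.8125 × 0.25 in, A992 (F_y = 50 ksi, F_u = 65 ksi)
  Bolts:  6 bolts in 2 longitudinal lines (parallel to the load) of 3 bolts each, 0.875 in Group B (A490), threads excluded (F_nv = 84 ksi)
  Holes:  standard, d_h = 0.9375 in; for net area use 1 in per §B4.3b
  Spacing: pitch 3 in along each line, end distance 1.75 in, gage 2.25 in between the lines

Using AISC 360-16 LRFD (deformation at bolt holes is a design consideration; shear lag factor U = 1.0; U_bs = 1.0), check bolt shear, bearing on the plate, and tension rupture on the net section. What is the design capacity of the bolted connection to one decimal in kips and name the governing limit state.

46.5 kips (net-section rupture governs)

Bolt shear: A_b = π(0.875)²/4 = 0.60132 in². φR_n = 0.75 × 84 × 0.60132 × 6 × 1 = 227.3 kips.
Bearing (0.25 in plate, F_u = 65 ksi): end bolts L_c = 1.75 − 0.9375/2 = 1.28125, R_n = min(1.2×1.28125×0.25×65, 2.4×0.875×0.25×65) = 24.984 kips/bolt; interior L_c = 3 − 0.9375 = 2.0625, R_n = 34.125 kips/bolt. φR_n = 0.75 × (2×24.984 + 4×34.125) = 139.9 kips.
Tension rupture (net): A_n = (5.8125 − 2×1)×0.25 = 0.95313 in² (U = 1.0, A_e = A_n). φR_n = 0.75 × 65 × 0.95313 = 46.5 kips.
Governing: min(227.3, 139.9, 46.5) = 46.5 kips → net-section rupture.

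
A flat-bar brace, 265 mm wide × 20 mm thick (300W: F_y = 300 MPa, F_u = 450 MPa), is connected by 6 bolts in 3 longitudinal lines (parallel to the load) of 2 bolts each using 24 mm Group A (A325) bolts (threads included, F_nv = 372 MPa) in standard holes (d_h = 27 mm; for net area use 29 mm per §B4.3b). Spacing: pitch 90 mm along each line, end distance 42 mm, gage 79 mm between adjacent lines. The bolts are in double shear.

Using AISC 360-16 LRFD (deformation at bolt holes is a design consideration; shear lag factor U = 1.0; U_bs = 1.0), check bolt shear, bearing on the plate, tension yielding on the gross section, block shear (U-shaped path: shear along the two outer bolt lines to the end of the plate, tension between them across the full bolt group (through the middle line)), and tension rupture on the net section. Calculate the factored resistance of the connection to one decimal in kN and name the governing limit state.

1201.5 kN (net-section rupture governs)

Bolt shear: A_b = π(24)²/4 = 452.39 mm². φR_n = 0.75 × 372 × 452.39 × 6 × 2 = 1514.6 kN.
Bearing (20 mm plate, F_u = 450 MPa): end bolts L_c = 42 − 27/2 = 28.5, R_n = min(1.2×28.5×20×450, 2.4×24×20×450) = 307.8 kN/bolt; interior L_c = 90 − 27 = 63, R_n = 518.4 kN/bolt. φR_n = 0.75 × (3×307.8 + 3×518.4) = 1859.0 kN.
Tension yield (gross): A_g = 265×20 = 5300 mm². φR_n = 0.90 × 300 × 5300 = 1431.0 kN.
Block shear: shear path 2×[42+1×90] = 2×132 mm, A_gv = 5280, A_nv = 2×(132 − 1.5×29)×20 = 3540 mm²; tension across gage: (158 − 2×29)×20 = 2000 mm². R_n = min(0.6×450×3540, 0.6×300×5280) + 1.0×450×2000 = min(955.8, 950.4) + 900 = 1850.4 kN. φR_n = 0.75 × 1850.4 = 1387.8 kN.
Tension rupture (net): A_n = (265 − 3×29)×20 = 3560 mm² (U = 1.0, A_e = A_n). φR_n = 0.75 × 450 × 3560 = 1201.5 kN.
Governing: min(1514.6, 1859.0, 1431.0, 1387.8, 1201.5) = 1201.5 kN → net-section rupture.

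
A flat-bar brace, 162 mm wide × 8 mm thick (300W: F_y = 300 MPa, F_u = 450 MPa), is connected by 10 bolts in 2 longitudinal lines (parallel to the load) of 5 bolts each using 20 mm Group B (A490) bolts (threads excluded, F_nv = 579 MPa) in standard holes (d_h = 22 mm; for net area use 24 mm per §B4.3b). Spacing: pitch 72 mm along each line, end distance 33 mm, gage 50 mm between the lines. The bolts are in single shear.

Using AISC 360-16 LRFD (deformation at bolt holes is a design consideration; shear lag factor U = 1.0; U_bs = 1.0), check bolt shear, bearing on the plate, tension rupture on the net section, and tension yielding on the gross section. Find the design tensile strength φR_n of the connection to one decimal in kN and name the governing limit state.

Bolt shear: A_b = π(20)²/4 = 314.16 mm². φR_n = 0.75 × 579 × 314.16 × 10 × 1 = 1364.2 kN.
Bearing (8 mm plate, F_u = 450 MPa): end bolts L_c = 33 − 22/2 = 22, R_n = min(1.2×22×8×450, 2.4×20×8×450) = 95.04 kN/bolt; interior L_c = 72 − 22 = 50, R_n = 172.8 kN/bolt. φR_n = 0.75 × (2×95.04 + 8×172.8) = 1179.4 kN.
Tension rupture (net): A_n = (162 − 2×24)×8 = 912 mm² (U = 1.0, A_e = A_n). φR_n = 0.75 × 450 × 912 = 307.8 kN.
Tension yield (gross): A_g = 162×8 = 1296 mm². φR_n = 0.90 × 300 × 1296 = 349.9 kN.
Governing: min(1364.2, 1179.4, 307.8, 349.9) = 307.8 kN → net-section rupture.

307.8 kN (net-section rupture governs)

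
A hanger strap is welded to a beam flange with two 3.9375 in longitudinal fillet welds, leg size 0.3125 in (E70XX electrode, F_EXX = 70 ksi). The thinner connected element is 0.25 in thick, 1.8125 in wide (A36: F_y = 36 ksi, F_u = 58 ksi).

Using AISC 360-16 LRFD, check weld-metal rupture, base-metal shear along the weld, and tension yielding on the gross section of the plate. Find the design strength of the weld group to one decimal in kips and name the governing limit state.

Weld metal: throat = 0.707×0.3125 = 0.22094 in, L = 2×3.9375 = 7.875 in. φR_n = 0.75 × 0.6 × 70 × 0.22094 × 7.875 = 54.8 kips.
Base metal shear (0.25 in plate): yield φR_n = 1.0×0.6×36×0.25×7.875 = 42.5 kips; rupture φR_n = 0.75×0.6×58×0.25×7.875 = 51.4 kips; take 42.5 kips (yield).
Tension yield (gross): A_g = 1.8125×0.25 = 0.45313 in². φR_n = 0.90 × 36 × 0.45313 = 14.7 kips.
Governing: min(54.8, 42.5, 14.7) = 14.7 kips → gross-section yield.

14.7 kips (gross-section yield governs)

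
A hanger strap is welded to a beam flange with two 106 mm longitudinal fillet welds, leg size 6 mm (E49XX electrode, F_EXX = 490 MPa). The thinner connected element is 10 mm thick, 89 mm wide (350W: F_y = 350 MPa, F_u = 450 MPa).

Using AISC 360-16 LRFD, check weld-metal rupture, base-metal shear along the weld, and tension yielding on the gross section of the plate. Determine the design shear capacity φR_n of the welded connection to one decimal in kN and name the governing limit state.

Weld metal: throat = 0.707×6 = 4.242 mm, L = 2×106 = 212 mm. φR_n = 0.75 × 0.6 × 490 × 4.242 × 212 = 198.3 kN.
Base metal shear (10 mm plate): yield φR_n = 1.0×0.6×350×10×212 = 445.2 kN; rupture φR_n = 0.75×0.6×450×10×212 = 429.3 kN; take 429.3 kN (rupture).
Tension yield (gross): A_g = 89×10 = 890 mm². φR_n = 0.90 × 350 × 890 = 280.4 kN.
Governing: min(198.3, 429.3, 280.4) = 198.3 kN → weld metal.

198.3 kN (weld metal governs)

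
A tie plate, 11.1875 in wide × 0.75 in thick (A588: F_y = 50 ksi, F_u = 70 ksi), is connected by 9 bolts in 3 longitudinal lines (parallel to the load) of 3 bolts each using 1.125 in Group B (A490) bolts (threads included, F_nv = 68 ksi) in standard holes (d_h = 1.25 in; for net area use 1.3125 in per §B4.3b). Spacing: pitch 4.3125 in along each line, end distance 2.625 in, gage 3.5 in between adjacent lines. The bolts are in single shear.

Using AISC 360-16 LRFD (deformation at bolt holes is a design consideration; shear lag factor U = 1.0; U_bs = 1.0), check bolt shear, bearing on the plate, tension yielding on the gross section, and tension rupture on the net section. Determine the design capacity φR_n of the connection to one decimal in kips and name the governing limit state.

285.5 kips (net-section rupture governs)

Bolt shear: A_b = π(1.125)²/4 = 0.99402 in². φR_n = 0.75 × 68 × 0.99402 × 9 × 1 = 456.3 kips.
Bearing (0.75 in plate, F_u = 70 ksi): end bolts L_c = 2.625 − 1.25/2 = 2, R_n = min(1.2×2×0.75×70, 2.4×1.125×0.75×70) = 126 kips/bolt; interior L_c = 4.3125 − 1.25 = 3.0625, R_n = 141.75 kips/bolt. φR_n = 0.75 × (3×126 + 6×141.75) = 921.4 kips.
Tension yield (gross): A_g = 11.1875×0.75 = 8.3906 in². φR_n = 0.90 × 50 × 8.3906 = 377.6 kips.
Tension rupture (net): A_n = (11.1875 − 3×1.3125)×0.75 = 5.4375 in² (U = 1.0, A_e = A_n). φR_n = 0.75 × 70 × 5.4375 = 285.5 kips.
Governing: min(456.3, 921.4, 377.6, 285.5) = 285.5 kips → net-section rupture.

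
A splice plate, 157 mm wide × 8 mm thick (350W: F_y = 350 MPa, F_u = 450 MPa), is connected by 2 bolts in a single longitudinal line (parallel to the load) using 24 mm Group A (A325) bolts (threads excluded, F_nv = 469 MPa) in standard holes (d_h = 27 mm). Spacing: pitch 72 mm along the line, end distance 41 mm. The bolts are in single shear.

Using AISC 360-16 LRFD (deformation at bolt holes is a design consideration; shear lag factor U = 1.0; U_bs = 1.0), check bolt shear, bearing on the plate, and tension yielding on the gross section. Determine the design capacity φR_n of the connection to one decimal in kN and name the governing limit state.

Bolt shear: A_b = π(24)²/4 = 452.39 mm². φR_n = 0.75 × 469 × 452.39 × 2 × 1 = 318.3 kN.
Bearing (8 mm plate, F_u = 450 MPa): end bolts L_c = 41 − 27/2 = 27.5, R_n = min(1.2×27.5×8×450, 2.4×24×8×450) = 118.8 kN/bolt; interior L_c = 72 − 27 = 45, R_n = 194.4 kN/bolt. φR_n = 0.75 × (1×118.8 + 1×194.4) = 234.9 kN.
Tension yield (gross): A_g = 157×8 = 1256 mm². φR_n = 0.90 × 350 × 1256 = 395.6 kN.
Governing: min(318.3, 234.9, 395.6) = 234.9 kN → bearing.

234.9 kN (bearing governs)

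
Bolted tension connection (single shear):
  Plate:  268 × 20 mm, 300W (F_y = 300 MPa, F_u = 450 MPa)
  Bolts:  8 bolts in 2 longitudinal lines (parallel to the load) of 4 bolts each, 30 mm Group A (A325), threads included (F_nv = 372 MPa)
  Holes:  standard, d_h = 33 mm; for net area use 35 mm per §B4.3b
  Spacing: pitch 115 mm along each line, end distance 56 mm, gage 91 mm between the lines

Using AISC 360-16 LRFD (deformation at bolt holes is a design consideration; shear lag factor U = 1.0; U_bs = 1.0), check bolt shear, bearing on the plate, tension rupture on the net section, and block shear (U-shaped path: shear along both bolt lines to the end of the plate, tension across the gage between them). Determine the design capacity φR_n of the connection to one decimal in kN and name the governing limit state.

1336.5 kN (net-section rupture governs)

Bolt shear: A_b = π(30)²/4 = 706.86 mm². φR_n = 0.75 × 372 × 706.86 × 8 × 1 = 1577.7 kN.
Bearing (20 mm plate, F_u = 450 MPa): end bolts L_c = 56 − 33/2 = 39.5, R_n = min(1.2×39.5×20×450, 2.4×30×20×450) = 426.6 kN/bolt; interior L_c = 115 − 33 = 82, R_n = 648 kN/bolt. φR_n = 0.75 × (2×426.6 + 6×648) = 3555.9 kN.
Tension rupture (net): A_n = (268 − 2×35)×20 = 3960 mm² (U = 1.0, A_e = A_n). φR_n = 0.75 × 450 × 3960 = 1336.5 kN.
Block shear: shear path 2×[56+3×115] = 2×401 mm, A_gv = 16040, A_nv = 2×(401 − 3.5×35)×20 = 11140 mm²; tension across gage: (91 − 1×35)×20 = 1120 mm². R_n = min(0.6×450×11140, 0.6×300×16040) + 1.0×450×1120 = min(3007.8, 2887.2) + 504 = 3391.2 kN. φR_n = 0.75 × 3391.2 = 2543.4 kN.
Governing: min(1577.7, 3555.9, 1336.5, 2543.4) = 1336.5 kN → net-section rupture.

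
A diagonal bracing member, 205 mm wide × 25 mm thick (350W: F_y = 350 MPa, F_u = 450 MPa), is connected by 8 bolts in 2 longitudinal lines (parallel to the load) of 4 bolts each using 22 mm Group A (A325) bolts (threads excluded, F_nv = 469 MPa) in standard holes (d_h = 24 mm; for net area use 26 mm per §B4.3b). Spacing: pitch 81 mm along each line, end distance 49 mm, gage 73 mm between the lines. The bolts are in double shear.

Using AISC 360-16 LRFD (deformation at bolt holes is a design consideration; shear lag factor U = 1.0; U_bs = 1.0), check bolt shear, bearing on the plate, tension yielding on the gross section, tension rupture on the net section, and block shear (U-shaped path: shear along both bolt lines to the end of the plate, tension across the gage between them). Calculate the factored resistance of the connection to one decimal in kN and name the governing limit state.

1290.9 kN (net-section rupture governs)

Bolt shear: A_b = π(22)²/4 = 380.13 mm². φR_n = 0.75 × 469 × 380.13 × 8 × 2 = 2139.4 kN.
Bearing (25 mm plate, F_u = 450 MPa): end bolts L_c = 49 − 24/2 = 37, R_n = min(1.2×37×25×450, 2.4×22×25×450) = 499.5 kN/bolt; interior L_c = 81 − 24 = 57, R_n = 594 kN/bolt. φR_n = 0.75 × (2×499.5 + 6×594) = 3422.3 kN.
Tension yield (gross): A_g = 205×25 = 5125 mm². φR_n = 0.90 × 350 × 5125 = 1614.4 kN.
Tension rupture (net): A_n = (205 − 2×26)×25 = 3825 mm² (U = 1.0, A_e = A_n). φR_n = 0.75 × 450 × 3825 = 1290.9 kN.
Block shear: shear path 2×[49+3×81] = 2×292 mm, A_gv = 14600, A_nv = 2×(292 − 3.5×26)×25 = 10050 mm²; tension across gage: (73 − 1×26)×25 = 1175 mm². R_n = min(0.6×450×10050, 0.6×350×14600) + 1.0×450×1175 = min(2713.5, 3066) + 528.75 = 3242.3 kN. φR_n = 0.75 × 3242.3 = 2431.7 kN.
Governing: min(2139.4, 3422.3, 1614.4, 1290.9, 2431.7) = 1290.9 kN → net-section rupture.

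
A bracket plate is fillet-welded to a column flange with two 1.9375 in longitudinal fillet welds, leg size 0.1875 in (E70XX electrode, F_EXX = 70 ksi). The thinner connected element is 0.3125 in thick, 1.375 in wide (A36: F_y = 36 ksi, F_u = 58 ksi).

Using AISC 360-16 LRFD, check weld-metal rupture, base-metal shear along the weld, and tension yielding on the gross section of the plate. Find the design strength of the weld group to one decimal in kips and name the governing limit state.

13.9 kips (gross-section yield governs)

Weld metal: throat = 0.707×0.1875 = 0.13256 in, L = 2×1.9375 = 3.875 in. φR_n = 0.75 × 0.6 × 70 × 0.13256 × 3.875 = 16.2 kips.
Base metal shear (0.3125 in plate): yield φR_n = 1.0×0.6×36×0.3125×3.875 = 26.2 kips; rupture φR_n = 0.75×0.6×58×0.3125×3.875 = 31.6 kips; take 26.2 kips (yield).
Tension yield (gross): A_g = 1.375×0.3125 = 0.42969 in². φR_n = 0.90 × 36 × 0.42969 = 13.9 kips.
Governing: min(16.2, 26.2, 13.9) = 13.9 kips → gross-section yield.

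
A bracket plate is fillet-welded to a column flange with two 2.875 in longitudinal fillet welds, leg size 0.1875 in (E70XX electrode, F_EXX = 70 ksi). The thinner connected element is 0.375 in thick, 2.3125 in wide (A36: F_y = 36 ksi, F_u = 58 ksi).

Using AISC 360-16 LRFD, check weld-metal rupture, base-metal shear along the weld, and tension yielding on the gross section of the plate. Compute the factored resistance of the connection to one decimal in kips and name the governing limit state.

24.0 kips (weld metal governs)

Weld metal: throat = 0.707×0.1875 = 0.13256 in, L = 2×2.875 = 5.75 in. φR_n = 0.75 × 0.6 × 70 × 0.13256 × 5.75 = 24.0 kips.
Base metal shear (0.375 in plate): yield φR_n = 1.0×0.6×36×0.375×5.75 = 46.6 kips; rupture φR_n = 0.75×0.6×58×0.375×5.75 = 56.3 kips; take 46.6 kips (yield).
Tension yield (gross): A_g = 2.3125×0.375 = 0.86719 in². φR_n = 0.90 × 36 × 0.86719 = 28.1 kips.
Governing: min(24.0, 46.6, 28.1) = 24.0 kips → weld metal.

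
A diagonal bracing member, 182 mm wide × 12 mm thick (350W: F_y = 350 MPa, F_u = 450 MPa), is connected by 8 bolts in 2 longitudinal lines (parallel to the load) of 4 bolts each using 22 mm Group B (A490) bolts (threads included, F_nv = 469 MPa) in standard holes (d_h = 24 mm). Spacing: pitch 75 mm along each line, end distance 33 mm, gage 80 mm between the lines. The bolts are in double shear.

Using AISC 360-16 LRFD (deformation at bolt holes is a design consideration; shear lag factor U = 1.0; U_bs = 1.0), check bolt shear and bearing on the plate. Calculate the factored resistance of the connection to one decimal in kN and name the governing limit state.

Bolt shear: A_b = π(22)²/4 = 380.13 mm². φR_n = 0.75 × 469 × 380.13 × 8 × 2 = 2139.4 kN.
Bearing (12 mm plate, F_u = 450 MPa): end bolts L_c = 33 − 24/2 = 21, R_n = min(1.2×21×12×450, 2.4×22×12×450) = 136.08 kN/bolt; interior L_c = 75 − 24 = 51, R_n = 285.12 kN/bolt. φR_n = 0.75 × (2×136.08 + 6×285.12) = 1487.2 kN.
Governing: min(2139.4, 1487.2) = 1487.2 kN → bearing.

1487.2 kN (bearing governs)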